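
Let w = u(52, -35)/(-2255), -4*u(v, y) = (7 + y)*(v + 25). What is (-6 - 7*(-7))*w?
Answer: -2107/205 ≈ -10.278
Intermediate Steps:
u(v, y) = -(7 + y)*(25 + v)/4 (u(v, y) = -(7 + y)*(v + 25)/4 = -(7 + y)*(25 + v)/4)
w = -49/205 (w = (-175/4 - 25/4*(-35) - 7/4*52 - ¼*52*(-35))/(-2255) = (-175/4 + 875/4 - 91 + 455)*(-1/2255) = 539*(-1/2255) = -49/205 ≈ -0.23902)
(-6 - 7*(-7))*w = (-6 - 7*(-7))*(-49/205) = (-6 + 49)*(-49/205) = 43*(-49/205) = -2107/205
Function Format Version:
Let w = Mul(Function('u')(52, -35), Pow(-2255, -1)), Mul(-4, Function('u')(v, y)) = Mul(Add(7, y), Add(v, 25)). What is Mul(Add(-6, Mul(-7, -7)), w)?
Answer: Rational(-2107, 205) ≈ -10.278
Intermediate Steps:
Function('u')(v, y) = Mul(Rational(-1, 4), Add(7, y), Add(25, v)) (Function('u')(v, y) = Mul(Rational(-1, 4), Mul(Add(7, y), Add(v, 25))) = Mul(Rational(-1, 4), Mul(Add(7, y), Add(25, v))) = Mul(Rational(-1, 4), Add(7, y), Add(25, v)))
w = Rational(-49, 205) (w = Mul(Add(Rational(-175, 4), Mul(Rational(-25, 4), -35), Mul(Rational(-7, 4), 52), Mul(Rational(-1, 4), 52, -35)), Pow(-2255, -1)) = Mul(Add(Rational(-175, 4), Rational(875, 4), -91, 455), Rational(-1, 2255)) = Mul(539, Rational(-1, 2255)) = Rational(-49, 205) ≈ -0.23902)
Mul(Add(-6, Mul(-7, -7)), w) = Mul(Add(-6, Mul(-7, -7)), Rational(-49, 205)) = Mul(Add(-6, 49), Rational(-49, 205)) = Mul(43, Rational(-49, 205)) = Rational(-2107, 205)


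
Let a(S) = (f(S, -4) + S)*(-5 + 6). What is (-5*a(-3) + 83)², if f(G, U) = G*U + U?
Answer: 3364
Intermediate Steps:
f(G, U) = U + G*U
a(S) = -4 - 3*S (a(S) = (-4*(1 + S) + S)*(-5 + 6) = ((-4 - 4*S) + S)*1 = (-4 - 3*S)*1 = -4 - 3*S)
(-5*a(-3) + 83)² = (-5*(-4 - 3*(-3)) + 83)² = (-5*(-4 + 9) + 83)² = (-5*5 + 83)² = (-25 + 83)² = 58² = 3364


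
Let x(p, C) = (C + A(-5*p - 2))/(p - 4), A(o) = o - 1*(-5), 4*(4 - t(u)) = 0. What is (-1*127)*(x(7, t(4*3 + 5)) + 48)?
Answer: -14732/3 ≈ -4910.7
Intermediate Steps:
t(u) = 4 (t(u) = 4 - ¼*0 = 4 + 0 = 4)
A(o) = 5 + o (A(o) = o + 5 = 5 + o)
x(p, C) = (3 + C - 5*p)/(-4 + p) (x(p, C) = (C + (5 + (-5*p - 2)))/(p - 4) = (C + (5 + (-2 - 5*p)))/(-4 + p) = (C + (3 - 5*p))/(-4 + p) = (3 + C - 5*p)/(-4 + p))
(-1*127)*(x(7, t(4*3 + 5)) + 48) = (-1*127)*((3 + 4 - 5*7)/(-4 + 7) + 48) = -127*((3 + 4 - 35)/3 + 48) = -127*((⅓)*(-28) + 48) = -127*(-28/3 + 48) = -127*116/3 = -14732/3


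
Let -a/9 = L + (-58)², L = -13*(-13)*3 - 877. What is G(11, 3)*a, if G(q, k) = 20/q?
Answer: -538920/11 ≈ -48993.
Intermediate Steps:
L = -370 (L = 169*3 - 877 = 507 - 877 = -370)
a = -26946 (a = -9*(-370 + (-58)²) = -9*(-370 + 3364) = -9*2994 = -26946)
G(11, 3)*a = (20/11)*(-26946) = -538920/11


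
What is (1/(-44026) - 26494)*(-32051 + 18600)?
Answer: 15689580590095/44026 ≈ 3.5637e+8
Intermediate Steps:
(1/(-44026) - 26494)*(-32051 + 18600) = (-1/44026 - 26494)*(-13451) = -1166424845/44026*(-13451) = 15689580590095/44026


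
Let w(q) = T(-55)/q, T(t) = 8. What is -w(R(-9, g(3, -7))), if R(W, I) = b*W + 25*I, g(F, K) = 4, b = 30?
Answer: 4/85 ≈ 0.047059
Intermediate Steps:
R(W, I) = 25*I + 30*W (R(W, I) = 30*W + 25*I = 25*I + 30*W)
w(q) = 8/q
-w(R(-9, g(3, -7))) = -8/(25*4 + 30*(-9)) = -8/(100 - 270) = -8/(-170) = -8*(-1)/170 = -1*(-4/85) = 4/85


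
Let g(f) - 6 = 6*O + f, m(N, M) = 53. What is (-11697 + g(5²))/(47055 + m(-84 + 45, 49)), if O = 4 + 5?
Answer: -2903/11777 ≈ -0.24650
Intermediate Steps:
O = 9
g(f) = 60 + f (g(f) = 6 + (6*9 + f) = 6 + (54 + f) = 60 + f)
(-11697 + g(5²))/(47055 + m(-84 + 45, 49)) = (-11697 + (60 + 5²))/(47055 + 53) = (-11697 + (60 + 25))/47108 = (-11697 + 85)*(1/47108) = -11612*1/47108 = -2903/11777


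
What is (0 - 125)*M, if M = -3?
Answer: 375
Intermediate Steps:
(0 - 125)*M = (0 - 125)*(-3) = -125*(-3) = 375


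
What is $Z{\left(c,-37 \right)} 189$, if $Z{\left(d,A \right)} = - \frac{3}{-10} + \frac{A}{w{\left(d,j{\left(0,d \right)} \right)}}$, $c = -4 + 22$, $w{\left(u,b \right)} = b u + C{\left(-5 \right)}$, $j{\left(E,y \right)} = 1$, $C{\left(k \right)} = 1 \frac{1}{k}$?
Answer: $- \frac{299187}{890} \approx -336.17$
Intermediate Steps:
$C{\left(k \right)} = \frac{1}{k}$
$w{\left(u,b \right)} = - \frac{1}{5} + b u$ ($w{\left(u,b \right)} = b u + \frac{1}{-5} = b u - \frac{1}{5} = - \frac{1}{5} + b u$)
$c = 18$
$Z{\left(d,A \right)} = \frac{3}{10} + \frac{A}{- \frac{1}{5} + d}$ ($Z{\left(d,A \right)} = - \frac{3}{-10} + \frac{A}{- \frac{1}{5} + 1 d} = \left(-3\right) \left(- \frac{1}{10}\right) + \frac{A}{- \frac{1}{5} + d} = \frac{3}{10} + \frac{A}{- \frac{1}{5} + d}$)
$Z{\left(c,-37 \right)} 189 = \frac{-3 + 15 \cdot 18 + 50 \left(-37\right)}{10 \left(-1 + 5 \cdot 18\right)} 189 = \frac{-3 + 270 - 1850}{10 \left(-1 + 90\right)} 189 = \frac{1}{10} \cdot \frac{1}{89} \left(-1583\right) 189 = \left(- \frac{1583}{890}\right) 189 = - \frac{299187}{890}$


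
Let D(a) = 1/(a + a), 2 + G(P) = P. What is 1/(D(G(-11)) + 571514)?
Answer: 26/14859363 ≈ 1.7497e-6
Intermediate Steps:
G(P) = -2 + P
D(a) = 1/(2*a)
1/(D(G(-11)) + 571514) = 1/(1/(2*(-2 - 11)) + 571514) = 1/((1/2)/(-13) + 571514) = 1/((1/2)*(-1/13) + 571514) = 1/(-1/26 + 571514) = 1/(14859363/26) = 26/14859363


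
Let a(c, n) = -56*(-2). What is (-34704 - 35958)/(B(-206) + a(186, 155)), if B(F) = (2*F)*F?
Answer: -11777/14164 ≈ -0.83147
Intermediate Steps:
a(c, n) = 112
B(F) = 2*F²
(-34704 - 35958)/(B(-206) + a(186, 155)) = (-34704 - 35958)/(2*(-206)² + 112) = -70662/(2*42436 + 112) = -70662/(84872 + 112) = -70662/84984 = -70662*1/84984 = -11777/14164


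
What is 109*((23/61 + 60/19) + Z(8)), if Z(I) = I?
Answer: 1457221/1159 ≈ 1257.3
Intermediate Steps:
109*((23/61 + 60/19) + Z(8)) = 109*((23/61 + 60/19) + 8) = 109*(4097/1159 + 8) = 109*(13369/1159) = 1457221/1159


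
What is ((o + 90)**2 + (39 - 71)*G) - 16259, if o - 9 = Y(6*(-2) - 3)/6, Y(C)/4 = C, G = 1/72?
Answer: -75046/9 ≈ -8338.4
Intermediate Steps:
G = 1/72 ≈ 0.013889
Y(C) = 4*C
o = -1 (o = 9 + (4*(6*(-2) - 3))/6 = 9 + (4*(-12 - 3))*(1/6) = 9 + (4*(-15))*(1/6) = 9 - 60*1/6 = 9 - 10 = -1)
((o + 90)**2 + (39 - 71)*G) - 16259 = ((-1 + 90)**2 + (39 - 71)*(1/72)) - 16259 = (89**2 - 32*1/72) - 16259 = (7921 - 4/9) - 16259 = 71285/9 - 16259 = -75046/9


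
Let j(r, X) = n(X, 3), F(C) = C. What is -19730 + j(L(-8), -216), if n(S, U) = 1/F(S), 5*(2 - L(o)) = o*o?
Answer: -4261681/216 ≈ -19730.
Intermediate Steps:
L(o) = 2 - o²/5 (L(o) = 2 - o*o/5 = 2 - o²/5)
n(S, U) = 1/S
j(r, X) = 1/X
-19730 + j(L(-8), -216) = -19730 + 1/(-216) = -19730 - 1/216 = -4261681/216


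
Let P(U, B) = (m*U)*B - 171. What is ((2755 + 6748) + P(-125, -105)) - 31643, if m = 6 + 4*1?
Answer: 108939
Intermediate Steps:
m = 10 (m = 6 + 4 = 10)
P(U, B) = -171 + 10*B*U (P(U, B) = (10*U)*B - 171 = 10*B*U - 171 = -171 + 10*B*U)
((2755 + 6748) + P(-125, -105)) - 31643 = ((2755 + 6748) + (-171 + 10*(-105)*(-125))) - 31643 = (9503 + (-171 + 131250)) - 31643 = (9503 + 131079) - 31643 = 140582 - 31643 = 108939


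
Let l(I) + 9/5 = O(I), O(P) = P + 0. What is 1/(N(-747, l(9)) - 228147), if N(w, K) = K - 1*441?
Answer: -5/1142904 ≈ -4.3748e-6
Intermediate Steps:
O(P) = P
l(I) = -9/5 + I
N(w, K) = -441 + K (N(w, K) = K - 441 = -441 + K)
1/(N(-747, l(9)) - 228147) = 1/((-441 + (-9/5 + 9)) - 228147) = 1/((-441 + 36/5) - 228147) = 1/(-2169/5 - 228147) = 1/(-1142904/5) = -5/1142904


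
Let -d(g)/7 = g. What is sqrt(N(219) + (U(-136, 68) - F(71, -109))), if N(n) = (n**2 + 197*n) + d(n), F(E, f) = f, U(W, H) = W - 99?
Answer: sqrt(89445) ≈ 299.07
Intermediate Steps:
d(g) = -7*g
U(W, H) = -99 + W
N(n) = n**2 + 190*n (N(n) = (n**2 + 197*n) - 7*n = n**2 + 190*n)
sqrt(N(219) + (U(-136, 68) - F(71, -109))) = sqrt(219*(190 + 219) + ((-99 - 136) - 1*(-109))) = sqrt(219*409 + (-235 + 109)) = sqrt(89571 - 126) = sqrt(89445)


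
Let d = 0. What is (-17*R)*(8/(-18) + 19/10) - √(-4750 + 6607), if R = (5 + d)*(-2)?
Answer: 2227/9 - √1857 ≈ 204.35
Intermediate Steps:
R = -10 (R = (5 + 0)*(-2) = 5*(-2) = -10)
(-17*R)*(8/(-18) + 19/10) - √(-4750 + 6607) = (-17*(-10))*(8/(-18) + 19/10) - √(-4750 + 6607) = 170*(8*(-1/18) + 19*(⅒)) - √1857 = 170*(-4/9 + 19/10) - √1857 = 170*(131/90) - √1857 = 2227/9 - √1857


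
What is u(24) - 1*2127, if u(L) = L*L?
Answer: -1551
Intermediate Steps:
u(L) = L**2
u(24) - 1*2127 = 24**2 - 1*2127 = 576 - 2127 = -1551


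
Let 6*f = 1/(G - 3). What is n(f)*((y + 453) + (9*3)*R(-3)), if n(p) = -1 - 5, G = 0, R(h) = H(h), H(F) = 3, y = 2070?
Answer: -15624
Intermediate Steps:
R(h) = 3
f = -1/18 (f = 1/(6*(0 - 3)) = (1/6)/(-3) = (1/6)*(-1/3) = -1/18 ≈ -0.055556)
n(p) = -6
n(f)*((y + 453) + (9*3)*R(-3)) = -6*((2070 + 453) + (9*3)*3) = -6*(2523 + 27*3) = -6*(2523 + 81) = -6*2604 = -15624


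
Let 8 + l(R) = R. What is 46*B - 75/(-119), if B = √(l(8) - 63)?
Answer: 75/119 + 138*I*√7 ≈ 0.63025 + 365.11*I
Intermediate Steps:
l(R) = -8 + R
B = 3*I*√7 (B = √((-8 + 8) - 63) = √(0 - 63) = √(-63) = 3*I*√7 ≈ 7.9373*I)
46*B - 75/(-119) = 46*(3*I*√7) - 75/(-119) = 138*I*√7 - 75*(-1/119) = 138*I*√7 + 75/119 = 75/119 + 138*I*√7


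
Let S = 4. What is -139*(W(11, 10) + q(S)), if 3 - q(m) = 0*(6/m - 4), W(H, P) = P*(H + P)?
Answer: -29607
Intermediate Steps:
q(m) = 3 (q(m) = 3 - 0*(6/m - 4) = 3 - 0*(-4 + 6/m) = 3 - 1*0 = 3 + 0 = 3)
-139*(W(11, 10) + q(S)) = -139*(10*(11 + 10) + 3) = -139*(10*21 + 3) = -139*(210 + 3) = -139*213 = -29607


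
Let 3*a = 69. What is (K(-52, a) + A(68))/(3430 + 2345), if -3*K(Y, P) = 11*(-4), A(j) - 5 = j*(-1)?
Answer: -29/3465 ≈ -0.0083694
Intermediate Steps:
a = 23 (a = (⅓)*69 = 23)
A(j) = 5 - j (A(j) = 5 + j*(-1) = 5 - j)
K(Y, P) = 44/3 (K(Y, P) = -11*(-4)/3 = -⅓*(-44) = 44/3)
(K(-52, a) + A(68))/(3430 + 2345) = (44/3 + (5 - 1*68))/(3430 + 2345) = (44/3 + (5 - 68))/5775 = (44/3 - 63)*(1/5775) = -145/3*1/5775 = -29/3465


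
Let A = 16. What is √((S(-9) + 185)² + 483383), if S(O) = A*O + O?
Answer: 3*√53823 ≈ 695.99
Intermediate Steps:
S(O) = 17*O (S(O) = 16*O + O = 17*O)
√((S(-9) + 185)² + 483383) = √((17*(-9) + 185)² + 483383) = √((-153 + 185)² + 483383) = √(32² + 483383) = √(1024 + 483383) = √484407 = 3*√53823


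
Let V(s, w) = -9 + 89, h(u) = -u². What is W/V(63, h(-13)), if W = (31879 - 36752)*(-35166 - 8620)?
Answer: 106684589/40 ≈ 2.6671e+6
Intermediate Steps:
V(s, w) = 80
W = 213369178 (W = -4873*(-43786) = 213369178)
W/V(63, h(-13)) = 213369178/80 = 213369178*(1/80) = 106684589/40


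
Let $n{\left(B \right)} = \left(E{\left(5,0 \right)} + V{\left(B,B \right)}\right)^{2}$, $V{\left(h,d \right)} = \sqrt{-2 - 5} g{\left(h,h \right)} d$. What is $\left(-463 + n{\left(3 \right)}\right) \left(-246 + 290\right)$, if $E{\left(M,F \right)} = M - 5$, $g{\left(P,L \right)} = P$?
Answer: $-45320$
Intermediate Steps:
$E{\left(M,F \right)} = -5 + M$
$V{\left(h,d \right)} = i d h \sqrt{7}$ ($V{\left(h,d \right)} = \sqrt{-2 - 5} h d = \sqrt{-7} h d = i \sqrt{7} h d = i h \sqrt{7} d = i d h \sqrt{7}$)
$n{\left(B \right)} = - 7 B^{4}$ ($n{\left(B \right)} = \left(\left(-5 + 5\right) + i B B \sqrt{7}\right)^{2} = \left(0 + i \sqrt{7} B^{2}\right)^{2} = \left(i \sqrt{7} B^{2}\right)^{2} = - 7 B^{4}$)
$\left(-463 + n{\left(3 \right)}\right) \left(-246 + 290\right) = \left(-463 - 7 \cdot 3^{4}\right) \left(-246 + 290\right) = \left(-463 - 567\right) 44 = \left(-1030\right) 44 = -45320$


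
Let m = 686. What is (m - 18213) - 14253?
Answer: -31780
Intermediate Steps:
(m - 18213) - 14253 = (686 - 18213) - 14253 = -17527 - 14253 = -31780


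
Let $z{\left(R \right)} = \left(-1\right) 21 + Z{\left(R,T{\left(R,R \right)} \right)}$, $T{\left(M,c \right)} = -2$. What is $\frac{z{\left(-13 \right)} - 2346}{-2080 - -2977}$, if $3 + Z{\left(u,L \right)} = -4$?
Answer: $- \frac{2374}{897} \approx -2.6466$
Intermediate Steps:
$Z{\left(u,L \right)} = -7$ ($Z{\left(u,L \right)} = -3 - 4 = -7$)
$z{\left(R \right)} = -28$ ($z{\left(R \right)} = \left(-1\right) 21 - 7 = -21 - 7 = -28$)
$\frac{z{\left(-13 \right)} - 2346}{-2080 - -2977} = \frac{-28 - 2346}{-2080 - -2977} = - \frac{2374}{-2080 + 2977} = - \frac{2374}{897}$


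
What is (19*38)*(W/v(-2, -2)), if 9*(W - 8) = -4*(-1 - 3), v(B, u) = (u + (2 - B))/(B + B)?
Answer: -127072/9 ≈ -14119.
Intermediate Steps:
v(B, u) = (2 + u - B)/(2*B) (v(B, u) = (2 + u - B)/((2*B)) = (2 + u - B)*(1/(2*B)) = (2 + u - B)/(2*B))
W = 88/9 (W = 8 + (-4*(-1 - 3))/9 = 8 + (-4*(-4))/9 = 8 + (⅑)*16 = 8 + 16/9 = 88/9 ≈ 9.7778)
(19*38)*(W/v(-2, -2)) = (19*38)*(88/(9*(((½)*(2 - 2 - 1*(-2))/(-2))))) = 722*(88/(9*(((½)*(-½)*(2 - 2 + 2))))) = 722*(88/(9*(((½)*(-½)*2)))) = 722*(88/(9*(-½))) = 722*((88/9)*(-2)) = 722*(-176/9) = -127072/9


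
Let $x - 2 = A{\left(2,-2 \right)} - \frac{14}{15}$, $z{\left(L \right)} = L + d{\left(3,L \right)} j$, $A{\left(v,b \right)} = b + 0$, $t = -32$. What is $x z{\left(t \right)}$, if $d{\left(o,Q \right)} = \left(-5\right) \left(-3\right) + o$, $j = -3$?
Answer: $\frac{1204}{15} \approx 80.267$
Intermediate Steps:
$d{\left(o,Q \right)} = 15 + o$
$A{\left(v,b \right)} = b$
$z{\left(L \right)} = -54 + L$ ($z{\left(L \right)} = L + \left(15 + 3\right) \left(-3\right) = L + 18 \left(-3\right) = L - 54 = -54 + L$)
$x = - \frac{14}{15}$ ($x = 2 - \left(2 + \frac{14}{15}\right) = 2 - \frac{44}{15} = - \frac{14}{15} \approx -0.93333$)
$x z{\left(t \right)} = - \frac{14 \left(-54 - 32\right)}{15} = \left(- \frac{14}{15}\right) \left(-86\right) = \frac{1204}{15}$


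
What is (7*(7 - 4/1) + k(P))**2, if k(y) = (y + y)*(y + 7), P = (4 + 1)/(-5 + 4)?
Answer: 1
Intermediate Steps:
P = -5 (P = 5/(-1) = 5*(-1) = -5)
k(y) = 2*y*(7 + y) (k(y) = (2*y)*(7 + y) = 2*y*(7 + y))
(7*(7 - 4/1) + k(P))**2 = (7*(7 - 4/1) + 2*(-5)*(7 - 5))**2 = (7*(7 - 4*1) + 2*(-5)*2)**2 = (7*(7 - 4) - 20)**2 = (7*3 - 20)**2 = (21 - 20)**2 = 1**2 = 1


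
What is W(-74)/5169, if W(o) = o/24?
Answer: -37/62028 ≈ -0.00059650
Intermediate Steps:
W(o) = o/24 (W(o) = o*(1/24) = o/24)
W(-74)/5169 = ((1/24)*(-74))/5169 = -37/12*1/5169 = -37/62028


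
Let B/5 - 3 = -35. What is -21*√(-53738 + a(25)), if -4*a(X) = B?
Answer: -21*I*√53698 ≈ -4866.3*I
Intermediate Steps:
B = -160 (B = 15 + 5*(-35) = 15 - 175 = -160)
a(X) = 40 (a(X) = -¼*(-160) = 40)
-21*√(-53738 + a(25)) = -21*√(-53738 + 40) = -21*I*√53698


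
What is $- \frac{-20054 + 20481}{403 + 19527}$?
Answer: $- \frac{427}{19930} \approx -0.021425$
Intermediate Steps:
$- \frac{-20054 + 20481}{403 + 19527} = - \frac{427}{19930}$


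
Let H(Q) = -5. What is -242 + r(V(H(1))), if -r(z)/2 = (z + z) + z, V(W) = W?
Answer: -212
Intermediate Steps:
r(z) = -6*z (r(z) = -2*((z + z) + z) = -2*(2*z + z) = -6*z)
-242 + r(V(H(1))) = -242 - 6*(-5) = -242 + 30 = -212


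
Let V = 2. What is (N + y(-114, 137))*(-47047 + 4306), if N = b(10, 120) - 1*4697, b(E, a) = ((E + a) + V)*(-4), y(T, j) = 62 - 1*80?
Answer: 224091063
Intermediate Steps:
y(T, j) = -18 (y(T, j) = 62 - 80 = -18)
b(E, a) = -8 - 4*E - 4*a (b(E, a) = ((E + a) + 2)*(-4) = (2 + E + a)*(-4) = -8 - 4*E - 4*a)
N = -5225 (N = (-8 - 4*10 - 4*120) - 1*4697 = (-8 - 40 - 480) - 4697 = -528 - 4697 = -5225)
(N + y(-114, 137))*(-47047 + 4306) = (-5225 - 18)*(-47047 + 4306) = -5243*(-42741) = 224091063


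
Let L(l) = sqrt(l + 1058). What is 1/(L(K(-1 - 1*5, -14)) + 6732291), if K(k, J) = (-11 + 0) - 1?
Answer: 6732291/45323742107635 - sqrt(1046)/45323742107635 ≈ 1.4854e-7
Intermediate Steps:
K(k, J) = -12 (K(k, J) = -11 - 1 = -12)
L(l) = sqrt(1058 + l)
1/(L(K(-1 - 1*5, -14)) + 6732291) = 1/(sqrt(1058 - 12) + 6732291) = 1/(sqrt(1046) + 6732291) = 1/(6732291 + sqrt(1046))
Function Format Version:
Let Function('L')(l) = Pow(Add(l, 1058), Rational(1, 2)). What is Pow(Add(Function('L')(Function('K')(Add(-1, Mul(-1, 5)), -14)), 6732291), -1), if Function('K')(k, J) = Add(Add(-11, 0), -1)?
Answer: Add(Rational(6732291, 45323742107635), Mul(Rational(-1, 45323742107635), Pow(1046, Rational(1, 2)))) ≈ 1.4854e-7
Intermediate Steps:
Function('K')(k, J) = -12 (Function('K')(k, J) = Add(-11, -1) = -12)
Function('L')(l) = Pow(Add(1058, l), Rational(1, 2))
Pow(Add(Function('L')(Function('K')(Add(-1, Mul(-1, 5)), -14)), 6732291), -1) = Pow(Add(Pow(Add(1058, -12), Rational(1, 2)), 6732291), -1) = Pow(Add(Pow(1046, Rational(1, 2)), 6732291), -1) = Pow(Add(6732291, Pow(1046, Rational(1, 2))), -1)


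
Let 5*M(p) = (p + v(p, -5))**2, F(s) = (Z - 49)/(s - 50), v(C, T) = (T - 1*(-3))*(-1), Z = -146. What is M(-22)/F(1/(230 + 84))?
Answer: 41864/2041 ≈ 20.512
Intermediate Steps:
v(C, T) = -3 - T (v(C, T) = (T + 3)*(-1) = (3 + T)*(-1) = -3 - T)
F(s) = -195/(-50 + s) (F(s) = (-146 - 49)/(s - 50) = -195/(-50 + s))
M(p) = (2 + p)**2/5 (M(p) = (p + (-3 - 1*(-5)))**2/5 = (p + (-3 + 5))**2/5 = (p + 2)**2/5 = (2 + p)**2/5)
M(-22)/F(1/(230 + 84)) = ((2 - 22)**2/5)/((-195/(-50 + 1/(230 + 84)))) = ((1/5)*(-20)**2)/((-195/(-50 + 1/314))) = ((1/5)*400)/((-195/(-50 + 1/314))) = 80/((-195/(-15699/314))) = 80/((-195*(-314/15699))) = 80/(20410/5233) = 80*(5233/20410) = 41864/2041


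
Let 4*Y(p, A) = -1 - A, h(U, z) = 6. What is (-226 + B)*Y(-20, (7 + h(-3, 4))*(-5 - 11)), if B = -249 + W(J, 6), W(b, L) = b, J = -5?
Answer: -24840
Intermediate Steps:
Y(p, A) = -¼ - A/4 (Y(p, A) = (-1 - A)/4 = -¼ - A/4)
B = -254 (B = -249 - 5 = -254)
(-226 + B)*Y(-20, (7 + h(-3, 4))*(-5 - 11)) = (-226 - 254)*(-¼ - (7 + 6)*(-5 - 11)/4) = -480*(-¼ - 13*(-16)/4) = -480*(-¼ - ¼*(-208)) = -480*(-¼ + 52) = -480*207/4 = -24840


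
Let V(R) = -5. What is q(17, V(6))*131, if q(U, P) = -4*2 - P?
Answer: -393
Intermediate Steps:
q(U, P) = -8 - P
q(17, V(6))*131 = (-8 - 1*(-5))*131 = (-8 + 5)*131 = -3*131 = -393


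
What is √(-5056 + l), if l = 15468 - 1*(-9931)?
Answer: √20343 ≈ 142.63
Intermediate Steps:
l = 25399 (l = 15468 + 9931 = 25399)
√(-5056 + l) = √(-5056 + 25399) = √20343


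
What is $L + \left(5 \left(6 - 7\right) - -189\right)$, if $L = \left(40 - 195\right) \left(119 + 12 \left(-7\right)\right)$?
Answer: $-5241$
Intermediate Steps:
$L = -5425$ ($L = - 155 \left(119 - 84\right) = \left(-155\right) 35 = -5425$)
$L + \left(5 \left(6 - 7\right) - -189\right) = -5425 + \left(5 \left(6 - 7\right) - -189\right) = -5425 + \left(5 \left(-1\right) + 189\right) = -5425 + \left(-5 + 189\right) = -5425 + 184 = -5241$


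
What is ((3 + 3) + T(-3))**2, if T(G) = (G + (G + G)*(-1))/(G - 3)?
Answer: 121/4 ≈ 30.250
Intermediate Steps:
T(G) = -G/(-3 + G) (T(G) = (G + (2*G)*(-1))/(-3 + G) = (G - 2*G)/(-3 + G) = (-G)/(-3 + G) = -G/(-3 + G))
((3 + 3) + T(-3))**2 = ((3 + 3) - 1*(-3)/(-3 - 3))**2 = (6 - 1*(-3)/(-6))**2 = (6 - 1*(-3)*(-1/6))**2 = (6 - 1/2)**2 = (11/2)**2 = 121/4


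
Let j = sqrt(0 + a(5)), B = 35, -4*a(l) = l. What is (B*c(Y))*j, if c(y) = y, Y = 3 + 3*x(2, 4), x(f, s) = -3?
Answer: -105*I*sqrt(5) ≈ -234.79*I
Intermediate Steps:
a(l) = -l/4
Y = -6 (Y = 3 + 3*(-3) = 3 - 9 = -6)
j = I*sqrt(5)/2 (j = sqrt(0 - 1/4*5) = sqrt(0 - 5/4) = sqrt(-5/4) = I*sqrt(5)/2 ≈ 1.118*I)
(B*c(Y))*j = (35*(-6))*(I*sqrt(5)/2) = -105*I*sqrt(5)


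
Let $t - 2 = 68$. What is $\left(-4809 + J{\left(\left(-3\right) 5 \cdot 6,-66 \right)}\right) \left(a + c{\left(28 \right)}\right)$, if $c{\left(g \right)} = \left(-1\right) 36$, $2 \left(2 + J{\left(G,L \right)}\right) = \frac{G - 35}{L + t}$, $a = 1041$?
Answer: $- \frac{38806065}{8} \approx -4.8508 \cdot 10^{6}$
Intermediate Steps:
$t = 70$ ($t = 2 + 68 = 70$)
$J{\left(G,L \right)} = -2 + \frac{-35 + G}{2 \left(70 + L\right)}$ ($J{\left(G,L \right)} = -2 + \frac{\left(G - 35\right) \frac{1}{L + 70}}{2} = -2 + \frac{\left(-35 + G\right) \frac{1}{70 + L}}{2} = -2 + \frac{\frac{1}{70 + L} \left(-35 + G\right)}{2} = -2 + \frac{-35 + G}{2 \left(70 + L\right)}$)
$c{\left(g \right)} = -36$
$\left(-4809 + J{\left(\left(-3\right) 5 \cdot 6,-66 \right)}\right) \left(a + c{\left(28 \right)}\right) = \left(-4809 + \frac{-315 + \left(-3\right) 5 \cdot 6 - -264}{2 \left(70 - 66\right)}\right) \left(1041 - 36\right) = \left(-4809 + \frac{-315 - 90 + 264}{2 \cdot 4}\right) 1005 = \left(-4809 + \frac{1}{2} \cdot \frac{1}{4} \left(-315 - 90 + 264\right)\right) 1005 = \left(-4809 + \frac{1}{2} \cdot \frac{1}{4} \left(-141\right)\right) 1005 = \left(-4809 - \frac{141}{8}\right) 1005 = \left(- \frac{38613}{8}\right) 1005 = - \frac{38806065}{8}$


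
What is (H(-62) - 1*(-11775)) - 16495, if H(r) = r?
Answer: -4782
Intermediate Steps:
(H(-62) - 1*(-11775)) - 16495 = (-62 - 1*(-11775)) - 16495 = (-62 + 11775) - 16495 = 11713 - 16495 = -4782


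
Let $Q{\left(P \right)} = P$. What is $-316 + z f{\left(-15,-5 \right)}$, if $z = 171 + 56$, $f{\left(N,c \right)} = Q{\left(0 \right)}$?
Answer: $-316$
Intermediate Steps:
$f{\left(N,c \right)} = 0$
$z = 227$
$-316 + z f{\left(-15,-5 \right)} = -316 + 227 \cdot 0 = -316 + 0 = -316$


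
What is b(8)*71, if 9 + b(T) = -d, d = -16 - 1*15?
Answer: 1562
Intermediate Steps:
d = -31 (d = -16 - 15 = -31)
b(T) = 22 (b(T) = -9 - 1*(-31) = -9 + 31 = 22)
b(8)*71 = 22*71 = 1562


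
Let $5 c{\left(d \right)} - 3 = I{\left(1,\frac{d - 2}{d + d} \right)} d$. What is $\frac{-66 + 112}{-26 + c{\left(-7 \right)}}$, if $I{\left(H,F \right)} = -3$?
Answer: $- \frac{115}{53} \approx -2.1698$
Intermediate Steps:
$c{\left(d \right)} = \frac{3}{5} - \frac{3 d}{5}$ ($c{\left(d \right)} = \frac{3}{5} + \frac{\left(-3\right) d}{5} = \frac{3}{5} - \frac{3 d}{5}$)
$\frac{-66 + 112}{-26 + c{\left(-7 \right)}} = \frac{-66 + 112}{-26 + \left(\frac{3}{5} - - \frac{21}{5}\right)} = \frac{1}{-26 + \left(\frac{3}{5} + \frac{21}{5}\right)} 46 = \frac{1}{-26 + \frac{24}{5}} \cdot 46 = \frac{1}{- \frac{106}{5}} \cdot 46 = \left(- \frac{5}{106}\right) 46 = - \frac{115}{53}$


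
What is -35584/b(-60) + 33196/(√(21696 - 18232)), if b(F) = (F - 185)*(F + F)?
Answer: -4448/3675 + 8299*√866/433 ≈ 562.81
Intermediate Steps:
b(F) = 2*F*(-185 + F) (b(F) = (-185 + F)*(2*F) = 2*F*(-185 + F))
-35584/b(-60) + 33196/(√(21696 - 18232)) = -35584*(-1/(120*(-185 - 60))) + 33196/(√(21696 - 18232)) = -35584/(2*(-60)*(-245)) + 33196/(√3464) = -35584/29400 + 33196/((2*√866)) = -35584*1/29400 + 33196*(√866/1732) = -4448/3675 + 8299*√866/433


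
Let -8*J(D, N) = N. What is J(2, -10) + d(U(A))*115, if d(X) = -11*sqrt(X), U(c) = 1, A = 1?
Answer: -5055/4 ≈ -1263.8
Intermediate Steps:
J(D, N) = -N/8
J(2, -10) + d(U(A))*115 = -1/8*(-10) - 11*sqrt(1)*115 = 5/4 - 11*1*115 = 5/4 - 11*115 = 5/4 - 1265 = -5055/4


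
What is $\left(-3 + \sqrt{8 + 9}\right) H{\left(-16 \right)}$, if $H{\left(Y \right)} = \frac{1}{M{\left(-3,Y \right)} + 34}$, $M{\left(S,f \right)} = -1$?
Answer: $- \frac{1}{11} + \frac{\sqrt{17}}{33} \approx 0.034033$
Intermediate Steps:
$H{\left(Y \right)} = \frac{1}{33}$ ($H{\left(Y \right)} = \frac{1}{-1 + 34} = \frac{1}{33}$)
$\left(-3 + \sqrt{8 + 9}\right) H{\left(-16 \right)} = \left(-3 + \sqrt{8 + 9}\right) \frac{1}{33} = \left(-3 + \sqrt{17}\right) \frac{1}{33} = - \frac{1}{11} + \frac{\sqrt{17}}{33}$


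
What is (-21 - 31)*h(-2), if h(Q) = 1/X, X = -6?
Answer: 26/3 ≈ 8.6667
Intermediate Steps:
h(Q) = -⅙ (h(Q) = 1/(-6) = 1*(-⅙) = -⅙)
(-21 - 31)*h(-2) = (-21 - 31)*(-⅙) = -52*(-⅙) = 26/3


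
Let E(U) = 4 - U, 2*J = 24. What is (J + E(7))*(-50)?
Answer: -450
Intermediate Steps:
J = 12 (J = (½)*24 = 12)
(J + E(7))*(-50) = (12 + (4 - 1*7))*(-50) = (12 + (4 - 7))*(-50) = (12 - 3)*(-50) = 9*(-50) = -450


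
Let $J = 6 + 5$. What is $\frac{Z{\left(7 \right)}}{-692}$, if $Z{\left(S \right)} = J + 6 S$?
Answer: $- \frac{53}{692} \approx -0.07659$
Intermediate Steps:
$J = 11$
$Z{\left(S \right)} = 11 + 6 S$
$\frac{Z{\left(7 \right)}}{-692} = \frac{11 + 6 \cdot 7}{-692} = \left(11 + 42\right) \left(- \frac{1}{692}\right) = 53 \left(- \frac{1}{692}\right) = - \frac{53}{692}$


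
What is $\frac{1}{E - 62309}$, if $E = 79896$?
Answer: $\frac{1}{17587} \approx 5.686 \cdot 10^{-5}$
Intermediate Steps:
$\frac{1}{E - 62309} = \frac{1}{79896 - 62309} = \frac{1}{17587}$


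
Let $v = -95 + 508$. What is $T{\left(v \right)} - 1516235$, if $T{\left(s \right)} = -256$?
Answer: $-1516491$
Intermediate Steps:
$v = 413$
$T{\left(v \right)} - 1516235 = -256 - 1516235 = -1516491$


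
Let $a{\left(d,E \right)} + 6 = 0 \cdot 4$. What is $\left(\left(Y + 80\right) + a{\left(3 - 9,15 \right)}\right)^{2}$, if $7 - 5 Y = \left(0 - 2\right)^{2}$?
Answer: $\frac{139129}{25} \approx 5565.2$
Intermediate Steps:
$Y = \frac{3}{5}$ ($Y = \frac{7}{5} - \frac{\left(0 - 2\right)^{2}}{5} = \frac{7}{5} - \frac{\left(-2\right)^{2}}{5} = \frac{7}{5} - \frac{4}{5} = \frac{3}{5} \approx 0.6$)
$a{\left(d,E \right)} = -6$ ($a{\left(d,E \right)} = -6 + 0 \cdot 4 = -6 + 0 = -6$)
$\left(\left(Y + 80\right) + a{\left(3 - 9,15 \right)}\right)^{2} = \left(\left(\frac{3}{5} + 80\right) - 6\right)^{2} = \left(\frac{403}{5} - 6\right)^{2} = \left(\frac{373}{5}\right)^{2} = \frac{139129}{25}$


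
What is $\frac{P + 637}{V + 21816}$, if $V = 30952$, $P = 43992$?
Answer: $\frac{44629}{52768} \approx 0.84576$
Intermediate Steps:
$\frac{P + 637}{V + 21816} = \frac{43992 + 637}{30952 + 21816} = \frac{44629}{52768}$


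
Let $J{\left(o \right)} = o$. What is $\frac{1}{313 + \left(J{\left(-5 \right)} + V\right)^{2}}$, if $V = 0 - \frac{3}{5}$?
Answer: $\frac{25}{8609} \approx 0.0029039$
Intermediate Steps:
$V = - \frac{3}{5}$ ($V = 0 - 3 \cdot \frac{1}{5} = 0 - \frac{3}{5} = - \frac{3}{5} \approx -0.6$)
$\frac{1}{313 + \left(J{\left(-5 \right)} + V\right)^{2}} = \frac{1}{313 + \left(-5 - \frac{3}{5}\right)^{2}} = \frac{1}{313 + \left(- \frac{28}{5}\right)^{2}} = \frac{1}{313 + \frac{784}{25}} = \frac{1}{\frac{8609}{25}} = \frac{25}{8609}$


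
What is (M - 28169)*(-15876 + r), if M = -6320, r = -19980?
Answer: 1236637584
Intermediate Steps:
(M - 28169)*(-15876 + r) = (-6320 - 28169)*(-15876 - 19980) = -34489*(-35856) = 1236637584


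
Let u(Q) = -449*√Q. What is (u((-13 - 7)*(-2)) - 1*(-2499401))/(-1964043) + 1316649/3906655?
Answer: -7178342161748/7672838406165 + 898*√10/1964043 ≈ -0.93411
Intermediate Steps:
(u((-13 - 7)*(-2)) - 1*(-2499401))/(-1964043) + 1316649/3906655 = (-449*2*√10 - 1*(-2499401))/(-1964043) + 1316649/3906655 = (-449*2*√10 + 2499401)*(-1/1964043) + 1316649*(1/3906655) = (-898*√10 + 2499401)*(-1/1964043) + 1316649/3906655 = (2499401 - 898*√10)*(-1/1964043) + 1316649/3906655 = (-2499401/1964043 + 898*√10/1964043) + 1316649/3906655 = -7178342161748/7672838406165 + 898*√10/1964043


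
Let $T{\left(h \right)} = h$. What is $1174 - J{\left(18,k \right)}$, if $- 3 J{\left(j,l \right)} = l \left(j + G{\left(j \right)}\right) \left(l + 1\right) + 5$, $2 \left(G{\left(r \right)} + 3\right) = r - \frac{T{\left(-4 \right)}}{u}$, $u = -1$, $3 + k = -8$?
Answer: $\frac{5947}{3} \approx 1982.3$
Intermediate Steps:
$k = -11$ ($k = -3 - 8 = -11$)
$G{\left(r \right)} = -5 + \frac{r}{2}$ ($G{\left(r \right)} = -3 + \frac{r - - \frac{4}{-1}}{2} = -3 + \frac{r - \left(-4\right) \left(-1\right)}{2} = -3 + \frac{r - 4}{2} = -3 + \frac{-4 + r}{2} = -3 + \left(-2 + \frac{r}{2}\right) = -5 + \frac{r}{2}$)
$J{\left(j,l \right)} = - \frac{5}{3} - \frac{l \left(1 + l\right) \left(-5 + \frac{3 j}{2}\right)}{3}$ ($J{\left(j,l \right)} = - \frac{l \left(j + \left(-5 + \frac{j}{2}\right)\right) \left(l + 1\right) + 5}{3} = - \frac{l \left(-5 + \frac{3 j}{2}\right) \left(1 + l\right) + 5}{3} = - \frac{l \left(1 + l\right) \left(-5 + \frac{3 j}{2}\right) + 5}{3} = - \frac{5 + l \left(1 + l\right) \left(-5 + \frac{3 j}{2}\right)}{3} = - \frac{5}{3} - \frac{l \left(1 + l\right) \left(-5 + \frac{3 j}{2}\right)}{3}$)
$1174 - J{\left(18,k \right)} = 1174 - \left(- \frac{5}{3} + \frac{5}{3} \left(-11\right) + \frac{5 \left(-11\right)^{2}}{3} - 9 \left(-11\right) - 9 \left(-11\right)^{2}\right) = 1174 - \left(- \frac{5}{3} - \frac{55}{3} + \frac{5}{3} \cdot 121 + 99 - 9 \cdot 121\right) = 1174 - \left(- \frac{5}{3} - \frac{55}{3} + \frac{605}{3} + 99 - 1089\right) = 1174 - - \frac{2425}{3} = 1174 + \frac{2425}{3} = \frac{5947}{3}$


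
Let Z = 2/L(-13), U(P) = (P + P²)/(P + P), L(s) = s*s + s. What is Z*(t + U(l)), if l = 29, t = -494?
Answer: -479/78 ≈ -6.1410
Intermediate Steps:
L(s) = s + s² (L(s) = s² + s = s + s²)
U(P) = (P + P²)/(2*P) (U(P) = (P + P²)/((2*P)) = (P + P²)*(1/(2*P)) = (P + P²)/(2*P))
Z = 1/78 (Z = 2/((-13*(1 - 13))) = 2/((-13*(-12))) = 2/156 = 2*(1/156) = 1/78 ≈ 0.012821)
Z*(t + U(l)) = (-494 + (½ + (½)*29))/78 = (-494 + (½ + 29/2))/78 = (-494 + 15)/78 = (1/78)*(-479) = -479/78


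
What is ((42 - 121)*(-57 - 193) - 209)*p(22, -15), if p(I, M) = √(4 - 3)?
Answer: 19541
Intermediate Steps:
p(I, M) = 1 (p(I, M) = √1 = 1)
((42 - 121)*(-57 - 193) - 209)*p(22, -15) = ((42 - 121)*(-57 - 193) - 209)*1 = (-79*(-250) - 209)*1 = (19750 - 209)*1 = 19541*1 = 19541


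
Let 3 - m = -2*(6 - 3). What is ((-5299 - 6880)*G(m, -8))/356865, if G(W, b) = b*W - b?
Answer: 779456/356865 ≈ 2.1842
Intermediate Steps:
m = 9 (m = 3 - (-2)*(6 - 3) = 3 - (-2)*3 = 3 - 1*(-6) = 3 + 6 = 9)
G(W, b) = -b + W*b (G(W, b) = W*b - b = -b + W*b)
((-5299 - 6880)*G(m, -8))/356865 = ((-5299 - 6880)*(-8*(-1 + 9)))/356865 = -(-97432)*8*(1/356865) = -12179*(-64)*(1/356865) = 779456*(1/356865) = 779456/356865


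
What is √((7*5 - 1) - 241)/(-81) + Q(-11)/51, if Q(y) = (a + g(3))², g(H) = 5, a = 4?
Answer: 27/17 - I*√23/27 ≈ 1.5882 - 0.17762*I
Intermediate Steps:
Q(y) = 81 (Q(y) = (4 + 5)² = 9² = 81)
√((7*5 - 1) - 241)/(-81) + Q(-11)/51 = √((7*5 - 1) - 241)/(-81) + 81/51 = √((35 - 1) - 241)*(-1/81) + 81*(1/51) = √(34 - 241)*(-1/81) + 27/17 = √(-207)*(-1/81) + 27/17 = (3*I*√23)*(-1/81) + 27/17 = -I*√23/27 + 27/17 = 27/17 - I*√23/27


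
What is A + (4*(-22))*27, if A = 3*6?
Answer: -2358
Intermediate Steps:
A = 18
A + (4*(-22))*27 = 18 + (4*(-22))*27 = 18 - 88*27 = 18 - 2376 = -2358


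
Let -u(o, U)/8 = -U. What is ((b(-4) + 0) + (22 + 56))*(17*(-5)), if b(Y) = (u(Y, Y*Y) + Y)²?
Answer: -1313590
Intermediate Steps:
u(o, U) = 8*U (u(o, U) = -(-8)*U = 8*U)
b(Y) = (Y + 8*Y²)² (b(Y) = (8*(Y*Y) + Y)² = (8*Y² + Y)² = (Y + 8*Y²)²)
((b(-4) + 0) + (22 + 56))*(17*(-5)) = (((-4)²*(1 + 8*(-4))² + 0) + (22 + 56))*(17*(-5)) = ((16*(1 - 32)² + 0) + 78)*(-85) = ((16*(-31)² + 0) + 78)*(-85) = ((16*961 + 0) + 78)*(-85) = ((15376 + 0) + 78)*(-85) = (15376 + 78)*(-85) = 15454*(-85) = -1313590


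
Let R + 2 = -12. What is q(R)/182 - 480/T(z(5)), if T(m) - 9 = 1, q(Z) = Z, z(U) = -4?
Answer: -625/13 ≈ -48.077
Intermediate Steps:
R = -14 (R = -2 - 12 = -14)
T(m) = 10 (T(m) = 9 + 1 = 10)
q(R)/182 - 480/T(z(5)) = -14/182 - 480/10 = -14*1/182 - 480*⅒ = -1/13 - 48 = -625/13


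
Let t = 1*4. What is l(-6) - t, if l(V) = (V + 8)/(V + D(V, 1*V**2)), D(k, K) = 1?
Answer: -22/5 ≈ -4.4000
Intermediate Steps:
l(V) = (8 + V)/(1 + V) (l(V) = (V + 8)/(V + 1) = (8 + V)/(1 + V))
t = 4
l(-6) - t = (8 - 6)/(1 - 6) - 1*4 = 2/(-5) - 4 = -1/5*2 - 4 = -2/5 - 4 = -22/5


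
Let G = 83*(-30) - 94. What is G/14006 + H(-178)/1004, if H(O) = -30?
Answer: -753629/3515506 ≈ -0.21437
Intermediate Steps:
G = -2584 (G = -2490 - 94 = -2584)
G/14006 + H(-178)/1004 = -2584/14006 - 30/1004 = -2584*1/14006 - 30*1/1004 = -1292/7003 - 15/502 = -753629/3515506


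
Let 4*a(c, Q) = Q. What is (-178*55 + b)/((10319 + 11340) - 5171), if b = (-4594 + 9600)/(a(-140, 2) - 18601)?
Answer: -182103901/306685044 ≈ -0.59378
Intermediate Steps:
a(c, Q) = Q/4
b = -10012/37201 (b = (-4594 + 9600)/((¼)*2 - 18601) = 5006/(½ - 18601) = 5006/(-37201/2) = 5006*(-2/37201) = -10012/37201 ≈ -0.26913)
(-178*55 + b)/((10319 + 11340) - 5171) = (-178*55 - 10012/37201)/((10319 + 11340) - 5171) = (-9790 - 10012/37201)/(21659 - 5171) = -364207802/37201/16488 = -364207802/37201*1/16488 = -182103901/306685044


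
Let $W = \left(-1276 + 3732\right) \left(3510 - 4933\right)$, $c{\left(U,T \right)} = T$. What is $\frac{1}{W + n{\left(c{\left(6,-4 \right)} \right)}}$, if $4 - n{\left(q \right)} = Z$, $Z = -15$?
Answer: $- \frac{1}{3494869} \approx -2.8613 \cdot 10^{-7}$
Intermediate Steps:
$n{\left(q \right)} = 19$ ($n{\left(q \right)} = 4 - -15 = 4 + 15 = 19$)
$W = -3494888$ ($W = 2456 \left(-1423\right) = -3494888$)
$\frac{1}{W + n{\left(c{\left(6,-4 \right)} \right)}} = \frac{1}{-3494888 + 19} = \frac{1}{-3494869} = - \frac{1}{3494869}$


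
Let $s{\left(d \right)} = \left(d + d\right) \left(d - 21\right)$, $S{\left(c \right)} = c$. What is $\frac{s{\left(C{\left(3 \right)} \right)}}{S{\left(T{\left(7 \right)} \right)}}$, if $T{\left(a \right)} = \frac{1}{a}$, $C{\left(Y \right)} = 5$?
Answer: $-1120$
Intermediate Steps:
$s{\left(d \right)} = 2 d \left(-21 + d\right)$
$\frac{s{\left(C{\left(3 \right)} \right)}}{S{\left(T{\left(7 \right)} \right)}} = \frac{2 \cdot 5 \left(-21 + 5\right)}{\frac{1}{7}} = 2 \cdot 5 \left(-16\right) \frac{1}{\frac{1}{7}} = \left(-160\right) 7 = -1120$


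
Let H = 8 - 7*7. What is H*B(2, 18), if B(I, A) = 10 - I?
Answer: -328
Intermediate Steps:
H = -41 (H = 8 - 49 = -41)
H*B(2, 18) = -41*(10 - 1*2) = -41*(10 - 2) = -41*8 = -328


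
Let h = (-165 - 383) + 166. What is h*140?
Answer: -53480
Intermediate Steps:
h = -382 (h = -548 + 166 = -382)
h*140 = -382*140 = -53480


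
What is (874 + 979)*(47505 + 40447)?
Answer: 162975056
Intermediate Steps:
(874 + 979)*(47505 + 40447) = 1853*87952 = 162975056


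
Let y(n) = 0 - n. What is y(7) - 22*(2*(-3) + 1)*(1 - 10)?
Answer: -997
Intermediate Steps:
y(n) = -n
y(7) - 22*(2*(-3) + 1)*(1 - 10) = -1*7 - 22*(2*(-3) + 1)*(1 - 10) = -7 - 22*(-6 + 1)*(-9) = -7 - (-110)*(-9) = -7 - 22*45 = -7 - 990 = -997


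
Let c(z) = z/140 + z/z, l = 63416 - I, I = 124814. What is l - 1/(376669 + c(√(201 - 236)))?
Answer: 2*(-30699*√35 + 1618874926270*I)/(√35 - 52733800*I) ≈ -61398.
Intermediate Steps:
l = -61398 (l = 63416 - 1*124814 = 63416 - 124814 = -61398)
c(z) = 1 + z/140 (c(z) = z*(1/140) + 1 = z/140 + 1 = 1 + z/140)
l - 1/(376669 + c(√(201 - 236))) = -61398 - 1/(376669 + (1 + √(201 - 236)/140)) = -61398 - 1/(376669 + (1 + √(-35)/140)) = -61398 - 1/(376669 + (1 + (I*√35)/140)) = -61398 - 1/(376669 + (1 + I*√35/140)) = -61398 - 1/(376670 + I*√35/140)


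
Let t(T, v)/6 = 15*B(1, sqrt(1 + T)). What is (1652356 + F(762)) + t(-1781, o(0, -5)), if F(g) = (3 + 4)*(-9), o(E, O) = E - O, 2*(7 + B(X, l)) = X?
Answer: 1651708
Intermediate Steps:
B(X, l) = -7 + X/2
t(T, v) = -585 (t(T, v) = 6*(15*(-7 + (1/2)*1)) = 6*(15*(-7 + 1/2)) = 6*(15*(-13/2)) = 6*(-195/2) = -585)
F(g) = -63 (F(g) = 7*(-9) = -63)
(1652356 + F(762)) + t(-1781, o(0, -5)) = (1652356 - 63) - 585 = 1652293 - 585 = 1651708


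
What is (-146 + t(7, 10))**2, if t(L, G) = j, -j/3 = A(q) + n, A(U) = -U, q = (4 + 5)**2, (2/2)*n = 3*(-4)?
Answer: 17689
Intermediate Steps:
n = -12 (n = 3*(-4) = -12)
q = 81 (q = 9**2 = 81)
j = 279 (j = -3*(-1*81 - 12) = -3*(-81 - 12) = -3*(-93) = 279)
t(L, G) = 279
(-146 + t(7, 10))**2 = (-146 + 279)**2 = 133**2 = 17689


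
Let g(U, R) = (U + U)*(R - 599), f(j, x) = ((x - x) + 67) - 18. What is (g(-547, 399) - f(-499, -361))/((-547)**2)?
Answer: 218751/299209 ≈ 0.73110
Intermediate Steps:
f(j, x) = 49 (f(j, x) = (0 + 67) - 18 = 67 - 18 = 49)
g(U, R) = 2*U*(-599 + R) (g(U, R) = (2*U)*(-599 + R) = 2*U*(-599 + R))
(g(-547, 399) - f(-499, -361))/((-547)**2) = (2*(-547)*(-599 + 399) - 1*49)/((-547)**2) = (2*(-547)*(-200) - 49)/299209 = (218800 - 49)*(1/299209) = 218751*(1/299209) = 218751/299209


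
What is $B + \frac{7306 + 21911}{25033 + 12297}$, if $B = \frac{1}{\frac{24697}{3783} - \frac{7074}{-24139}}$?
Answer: $\frac{4321760363247}{4650734345450} \approx 0.92926$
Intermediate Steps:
$B = \frac{91317837}{622921825}$ ($B = \frac{1}{24697 \cdot \frac{1}{3783} - - \frac{7074}{24139}} = \frac{1}{\frac{24697}{3783} + \frac{7074}{24139}} = \frac{1}{\frac{622921825}{91317837}} = \frac{91317837}{622921825} \approx 0.1466$)
$B + \frac{7306 + 21911}{25033 + 12297} = \frac{91317837}{622921825} + \frac{7306 + 21911}{25033 + 12297} = \frac{91317837}{622921825} + \frac{29217}{37330} = \frac{4321760363247}{4650734345450}$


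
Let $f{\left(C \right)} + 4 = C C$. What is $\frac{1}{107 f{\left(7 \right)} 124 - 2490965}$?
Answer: $- \frac{1}{1893905} \approx -5.2801 \cdot 10^{-7}$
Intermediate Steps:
$f{\left(C \right)} = -4 + C^{2}$ ($f{\left(C \right)} = -4 + C C = -4 + C^{2}$)
$\frac{1}{107 f{\left(7 \right)} 124 - 2490965} = \frac{1}{107 \left(-4 + 7^{2}\right) 124 - 2490965} = \frac{1}{107 \left(-4 + 49\right) 124 - 2490965} = \frac{1}{107 \cdot 45 \cdot 124 - 2490965} = \frac{1}{4815 \cdot 124 - 2490965} = \frac{1}{597060 - 2490965} = \frac{1}{-1893905} = - \frac{1}{1893905}$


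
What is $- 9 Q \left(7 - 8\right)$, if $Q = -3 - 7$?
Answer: $-90$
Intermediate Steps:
$Q = -10$ ($Q = -3 - 7 = -10$)
$- 9 Q \left(7 - 8\right) = \left(-9\right) \left(-10\right) \left(7 - 8\right) = 90 \left(7 - 8\right) = 90 \left(-1\right) = -90$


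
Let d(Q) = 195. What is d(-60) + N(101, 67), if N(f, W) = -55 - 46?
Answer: 94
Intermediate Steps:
N(f, W) = -101
d(-60) + N(101, 67) = 195 - 101 = 94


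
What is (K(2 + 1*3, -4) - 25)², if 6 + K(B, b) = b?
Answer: 1225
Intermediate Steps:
K(B, b) = -6 + b
(K(2 + 1*3, -4) - 25)² = ((-6 - 4) - 25)² = (-10 - 25)² = (-35)² = 1225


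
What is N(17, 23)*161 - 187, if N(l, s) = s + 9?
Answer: 4965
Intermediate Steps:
N(l, s) = 9 + s
N(17, 23)*161 - 187 = (9 + 23)*161 - 187 = 32*161 - 187 = 5152 - 187 = 4965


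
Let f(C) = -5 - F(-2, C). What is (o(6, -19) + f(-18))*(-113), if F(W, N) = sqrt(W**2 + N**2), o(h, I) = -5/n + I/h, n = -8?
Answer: 20453/24 + 226*sqrt(82) ≈ 2898.7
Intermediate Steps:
o(h, I) = 5/8 + I/h (o(h, I) = -5/(-8) + I/h = -5*(-1/8) + I/h = 5/8 + I/h)
F(W, N) = sqrt(N**2 + W**2)
f(C) = -5 - sqrt(4 + C**2) (f(C) = -5 - sqrt(C**2 + (-2)**2) = -5 - sqrt(C**2 + 4) = -5 - sqrt(4 + C**2))
(o(6, -19) + f(-18))*(-113) = ((5/8 - 19/6) + (-5 - sqrt(4 + (-18)**2)))*(-113) = ((5/8 - 19*1/6) + (-5 - sqrt(4 + 324)))*(-113) = ((5/8 - 19/6) + (-5 - sqrt(328)))*(-113) = (-61/24 + (-5 - 2*sqrt(82)))*(-113) = (-181/24 - 2*sqrt(82))*(-113) = 20453/24 + 226*sqrt(82)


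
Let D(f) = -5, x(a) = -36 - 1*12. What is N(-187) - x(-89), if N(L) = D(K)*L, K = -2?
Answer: 983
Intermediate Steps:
x(a) = -48 (x(a) = -36 - 12 = -48)
N(L) = -5*L
N(-187) - x(-89) = -5*(-187) - 1*(-48) = 935 + 48 = 983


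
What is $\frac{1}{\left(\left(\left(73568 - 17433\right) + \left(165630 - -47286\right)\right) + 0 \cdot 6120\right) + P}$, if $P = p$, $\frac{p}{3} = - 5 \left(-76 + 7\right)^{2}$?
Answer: $\frac{1}{197636} \approx 5.0598 \cdot 10^{-6}$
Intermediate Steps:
$p = -71415$ ($p = 3 \left(- 5 \left(-76 + 7\right)^{2}\right) = 3 \left(- 5 \left(-69\right)^{2}\right) = 3 \left(\left(-5\right) 4761\right) = 3 \left(-23805\right) = -71415$)
$P = -71415$
$\frac{1}{\left(\left(\left(73568 - 17433\right) + \left(165630 - -47286\right)\right) + 0 \cdot 6120\right) + P} = \frac{1}{\left(\left(\left(73568 - 17433\right) + \left(165630 - -47286\right)\right) + 0 \cdot 6120\right) - 71415} = \frac{1}{\left(\left(\left(73568 - 17433\right) + \left(165630 + 47286\right)\right) + 0\right) - 71415} = \frac{1}{\left(\left(56135 + 212916\right) + 0\right) - 71415} = \frac{1}{\left(269051 + 0\right) - 71415} = \frac{1}{269051 - 71415} = \frac{1}{197636}$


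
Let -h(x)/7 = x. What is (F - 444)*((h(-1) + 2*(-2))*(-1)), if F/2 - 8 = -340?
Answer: 3324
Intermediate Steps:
h(x) = -7*x
F = -664 (F = 16 + 2*(-340) = 16 - 680 = -664)
(F - 444)*((h(-1) + 2*(-2))*(-1)) = (-664 - 444)*((-7*(-1) + 2*(-2))*(-1)) = -1108*(7 - 4)*(-1) = -3324*(-1) = -1108*(-3) = 3324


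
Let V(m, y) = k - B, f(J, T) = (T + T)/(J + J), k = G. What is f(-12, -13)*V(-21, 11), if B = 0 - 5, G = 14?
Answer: 247/12 ≈ 20.583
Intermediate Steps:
k = 14
f(J, T) = T/J (f(J, T) = (2*T)/((2*J)) = (2*T)*(1/(2*J)) = T/J)
B = -5
V(m, y) = 19 (V(m, y) = 14 - 1*(-5) = 14 + 5 = 19)
f(-12, -13)*V(-21, 11) = -13/(-12)*19 = -13*(-1/12)*19 = (13/12)*19 = 247/12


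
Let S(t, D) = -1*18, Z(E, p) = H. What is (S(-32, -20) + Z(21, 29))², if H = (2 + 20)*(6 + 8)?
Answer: 84100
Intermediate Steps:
H = 308 (H = 22*14 = 308)
Z(E, p) = 308
S(t, D) = -18
(S(-32, -20) + Z(21, 29))² = (-18 + 308)² = 290² = 84100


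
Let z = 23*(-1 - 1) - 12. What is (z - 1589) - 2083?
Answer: -3730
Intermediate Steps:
z = -58 (z = 23*(-2) - 12 = -46 - 12 = -58)
(z - 1589) - 2083 = (-58 - 1589) - 2083 = -1647 - 2083 = -3730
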